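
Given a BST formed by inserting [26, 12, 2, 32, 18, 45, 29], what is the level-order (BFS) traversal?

Tree insertion order: [26, 12, 2, 32, 18, 45, 29]
Tree (level-order array): [26, 12, 32, 2, 18, 29, 45]
BFS from the root, enqueuing left then right child of each popped node:
  queue [26] -> pop 26, enqueue [12, 32], visited so far: [26]
  queue [12, 32] -> pop 12, enqueue [2, 18], visited so far: [26, 12]
  queue [32, 2, 18] -> pop 32, enqueue [29, 45], visited so far: [26, 12, 32]
  queue [2, 18, 29, 45] -> pop 2, enqueue [none], visited so far: [26, 12, 32, 2]
  queue [18, 29, 45] -> pop 18, enqueue [none], visited so far: [26, 12, 32, 2, 18]
  queue [29, 45] -> pop 29, enqueue [none], visited so far: [26, 12, 32, 2, 18, 29]
  queue [45] -> pop 45, enqueue [none], visited so far: [26, 12, 32, 2, 18, 29, 45]
Result: [26, 12, 32, 2, 18, 29, 45]


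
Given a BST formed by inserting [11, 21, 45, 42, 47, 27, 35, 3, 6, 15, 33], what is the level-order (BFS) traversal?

Tree insertion order: [11, 21, 45, 42, 47, 27, 35, 3, 6, 15, 33]
Tree (level-order array): [11, 3, 21, None, 6, 15, 45, None, None, None, None, 42, 47, 27, None, None, None, None, 35, 33]
BFS from the root, enqueuing left then right child of each popped node:
  queue [11] -> pop 11, enqueue [3, 21], visited so far: [11]
  queue [3, 21] -> pop 3, enqueue [6], visited so far: [11, 3]
  queue [21, 6] -> pop 21, enqueue [15, 45], visited so far: [11, 3, 21]
  queue [6, 15, 45] -> pop 6, enqueue [none], visited so far: [11, 3, 21, 6]
  queue [15, 45] -> pop 15, enqueue [none], visited so far: [11, 3, 21, 6, 15]
  queue [45] -> pop 45, enqueue [42, 47], visited so far: [11, 3, 21, 6, 15, 45]
  queue [42, 47] -> pop 42, enqueue [27], visited so far: [11, 3, 21, 6, 15, 45, 42]
  queue [47, 27] -> pop 47, enqueue [none], visited so far: [11, 3, 21, 6, 15, 45, 42, 47]
  queue [27] -> pop 27, enqueue [35], visited so far: [11, 3, 21, 6, 15, 45, 42, 47, 27]
  queue [35] -> pop 35, enqueue [33], visited so far: [11, 3, 21, 6, 15, 45, 42, 47, 27, 35]
  queue [33] -> pop 33, enqueue [none], visited so far: [11, 3, 21, 6, 15, 45, 42, 47, 27, 35, 33]
Result: [11, 3, 21, 6, 15, 45, 42, 47, 27, 35, 33]


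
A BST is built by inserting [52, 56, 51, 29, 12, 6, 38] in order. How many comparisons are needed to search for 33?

Search path for 33: 52 -> 51 -> 29 -> 38
Found: False
Comparisons: 4


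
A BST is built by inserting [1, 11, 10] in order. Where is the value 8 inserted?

Starting tree (level order): [1, None, 11, 10]
Insertion path: 1 -> 11 -> 10
Result: insert 8 as left child of 10
Final tree (level order): [1, None, 11, 10, None, 8]


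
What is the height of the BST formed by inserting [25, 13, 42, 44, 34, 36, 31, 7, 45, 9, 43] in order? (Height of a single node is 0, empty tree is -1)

Insertion order: [25, 13, 42, 44, 34, 36, 31, 7, 45, 9, 43]
Tree (level-order array): [25, 13, 42, 7, None, 34, 44, None, 9, 31, 36, 43, 45]
Compute height bottom-up (empty subtree = -1):
  height(9) = 1 + max(-1, -1) = 0
  height(7) = 1 + max(-1, 0) = 1
  height(13) = 1 + max(1, -1) = 2
  height(31) = 1 + max(-1, -1) = 0
  height(36) = 1 + max(-1, -1) = 0
  height(34) = 1 + max(0, 0) = 1
  height(43) = 1 + max(-1, -1) = 0
  height(45) = 1 + max(-1, -1) = 0
  height(44) = 1 + max(0, 0) = 1
  height(42) = 1 + max(1, 1) = 2
  height(25) = 1 + max(2, 2) = 3
Height = 3


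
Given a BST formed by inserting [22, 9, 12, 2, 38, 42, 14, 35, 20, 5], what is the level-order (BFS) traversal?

Tree insertion order: [22, 9, 12, 2, 38, 42, 14, 35, 20, 5]
Tree (level-order array): [22, 9, 38, 2, 12, 35, 42, None, 5, None, 14, None, None, None, None, None, None, None, 20]
BFS from the root, enqueuing left then right child of each popped node:
  queue [22] -> pop 22, enqueue [9, 38], visited so far: [22]
  queue [9, 38] -> pop 9, enqueue [2, 12], visited so far: [22, 9]
  queue [38, 2, 12] -> pop 38, enqueue [35, 42], visited so far: [22, 9, 38]
  queue [2, 12, 35, 42] -> pop 2, enqueue [5], visited so far: [22, 9, 38, 2]
  queue [12, 35, 42, 5] -> pop 12, enqueue [14], visited so far: [22, 9, 38, 2, 12]
  queue [35, 42, 5, 14] -> pop 35, enqueue [none], visited so far: [22, 9, 38, 2, 12, 35]
  queue [42, 5, 14] -> pop 42, enqueue [none], visited so far: [22, 9, 38, 2, 12, 35, 42]
  queue [5, 14] -> pop 5, enqueue [none], visited so far: [22, 9, 38, 2, 12, 35, 42, 5]
  queue [14] -> pop 14, enqueue [20], visited so far: [22, 9, 38, 2, 12, 35, 42, 5, 14]
  queue [20] -> pop 20, enqueue [none], visited so far: [22, 9, 38, 2, 12, 35, 42, 5, 14, 20]
Result: [22, 9, 38, 2, 12, 35, 42, 5, 14, 20]


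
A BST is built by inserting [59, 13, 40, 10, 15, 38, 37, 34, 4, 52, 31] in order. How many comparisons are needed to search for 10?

Search path for 10: 59 -> 13 -> 10
Found: True
Comparisons: 3


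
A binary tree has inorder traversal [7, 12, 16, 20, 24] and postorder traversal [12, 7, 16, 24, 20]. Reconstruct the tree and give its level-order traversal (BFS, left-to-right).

Inorder:   [7, 12, 16, 20, 24]
Postorder: [12, 7, 16, 24, 20]
Algorithm: postorder visits root last, so walk postorder right-to-left;
each value is the root of the current inorder slice — split it at that
value, recurse on the right subtree first, then the left.
Recursive splits:
  root=20; inorder splits into left=[7, 12, 16], right=[24]
  root=24; inorder splits into left=[], right=[]
  root=16; inorder splits into left=[7, 12], right=[]
  root=7; inorder splits into left=[], right=[12]
  root=12; inorder splits into left=[], right=[]
Reconstructed level-order: [20, 16, 24, 7, 12]


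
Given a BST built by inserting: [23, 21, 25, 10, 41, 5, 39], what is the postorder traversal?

Tree insertion order: [23, 21, 25, 10, 41, 5, 39]
Tree (level-order array): [23, 21, 25, 10, None, None, 41, 5, None, 39]
Postorder traversal: [5, 10, 21, 39, 41, 25, 23]


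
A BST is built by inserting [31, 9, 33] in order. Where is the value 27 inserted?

Starting tree (level order): [31, 9, 33]
Insertion path: 31 -> 9
Result: insert 27 as right child of 9
Final tree (level order): [31, 9, 33, None, 27]


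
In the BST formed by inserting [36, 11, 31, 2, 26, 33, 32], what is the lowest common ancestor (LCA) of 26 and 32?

Tree insertion order: [36, 11, 31, 2, 26, 33, 32]
Tree (level-order array): [36, 11, None, 2, 31, None, None, 26, 33, None, None, 32]
In a BST, the LCA of p=26, q=32 is the first node v on the
root-to-leaf path with p <= v <= q (go left if both < v, right if both > v).
Walk from root:
  at 36: both 26 and 32 < 36, go left
  at 11: both 26 and 32 > 11, go right
  at 31: 26 <= 31 <= 32, this is the LCA
LCA = 31


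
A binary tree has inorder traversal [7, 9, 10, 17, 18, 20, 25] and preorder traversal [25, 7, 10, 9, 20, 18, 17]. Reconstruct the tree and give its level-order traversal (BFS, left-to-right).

Inorder:  [7, 9, 10, 17, 18, 20, 25]
Preorder: [25, 7, 10, 9, 20, 18, 17]
Algorithm: preorder visits root first, so consume preorder in order;
for each root, split the current inorder slice at that value into
left-subtree inorder and right-subtree inorder, then recurse.
Recursive splits:
  root=25; inorder splits into left=[7, 9, 10, 17, 18, 20], right=[]
  root=7; inorder splits into left=[], right=[9, 10, 17, 18, 20]
  root=10; inorder splits into left=[9], right=[17, 18, 20]
  root=9; inorder splits into left=[], right=[]
  root=20; inorder splits into left=[17, 18], right=[]
  root=18; inorder splits into left=[17], right=[]
  root=17; inorder splits into left=[], right=[]
Reconstructed level-order: [25, 7, 10, 9, 20, 18, 17]


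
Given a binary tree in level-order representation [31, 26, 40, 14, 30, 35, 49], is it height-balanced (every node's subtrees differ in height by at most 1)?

Tree (level-order array): [31, 26, 40, 14, 30, 35, 49]
Definition: a tree is height-balanced if, at every node, |h(left) - h(right)| <= 1 (empty subtree has height -1).
Bottom-up per-node check:
  node 14: h_left=-1, h_right=-1, diff=0 [OK], height=0
  node 30: h_left=-1, h_right=-1, diff=0 [OK], height=0
  node 26: h_left=0, h_right=0, diff=0 [OK], height=1
  node 35: h_left=-1, h_right=-1, diff=0 [OK], height=0
  node 49: h_left=-1, h_right=-1, diff=0 [OK], height=0
  node 40: h_left=0, h_right=0, diff=0 [OK], height=1
  node 31: h_left=1, h_right=1, diff=0 [OK], height=2
All nodes satisfy the balance condition.
Result: Balanced


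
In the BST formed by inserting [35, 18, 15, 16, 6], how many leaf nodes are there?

Tree built from: [35, 18, 15, 16, 6]
Tree (level-order array): [35, 18, None, 15, None, 6, 16]
Rule: A leaf has 0 children.
Per-node child counts:
  node 35: 1 child(ren)
  node 18: 1 child(ren)
  node 15: 2 child(ren)
  node 6: 0 child(ren)
  node 16: 0 child(ren)
Matching nodes: [6, 16]
Count of leaf nodes: 2


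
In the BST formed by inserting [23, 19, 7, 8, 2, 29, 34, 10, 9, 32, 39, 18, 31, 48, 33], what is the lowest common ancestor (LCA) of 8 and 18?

Tree insertion order: [23, 19, 7, 8, 2, 29, 34, 10, 9, 32, 39, 18, 31, 48, 33]
Tree (level-order array): [23, 19, 29, 7, None, None, 34, 2, 8, 32, 39, None, None, None, 10, 31, 33, None, 48, 9, 18]
In a BST, the LCA of p=8, q=18 is the first node v on the
root-to-leaf path with p <= v <= q (go left if both < v, right if both > v).
Walk from root:
  at 23: both 8 and 18 < 23, go left
  at 19: both 8 and 18 < 19, go left
  at 7: both 8 and 18 > 7, go right
  at 8: 8 <= 8 <= 18, this is the LCA
LCA = 8


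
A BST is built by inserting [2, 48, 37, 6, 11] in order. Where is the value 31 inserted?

Starting tree (level order): [2, None, 48, 37, None, 6, None, None, 11]
Insertion path: 2 -> 48 -> 37 -> 6 -> 11
Result: insert 31 as right child of 11
Final tree (level order): [2, None, 48, 37, None, 6, None, None, 11, None, 31]


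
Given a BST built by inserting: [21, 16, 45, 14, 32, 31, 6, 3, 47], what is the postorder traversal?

Tree insertion order: [21, 16, 45, 14, 32, 31, 6, 3, 47]
Tree (level-order array): [21, 16, 45, 14, None, 32, 47, 6, None, 31, None, None, None, 3]
Postorder traversal: [3, 6, 14, 16, 31, 32, 47, 45, 21]


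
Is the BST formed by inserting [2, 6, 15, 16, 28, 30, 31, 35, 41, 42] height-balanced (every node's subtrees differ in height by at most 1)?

Tree (level-order array): [2, None, 6, None, 15, None, 16, None, 28, None, 30, None, 31, None, 35, None, 41, None, 42]
Definition: a tree is height-balanced if, at every node, |h(left) - h(right)| <= 1 (empty subtree has height -1).
Bottom-up per-node check:
  node 42: h_left=-1, h_right=-1, diff=0 [OK], height=0
  node 41: h_left=-1, h_right=0, diff=1 [OK], height=1
  node 35: h_left=-1, h_right=1, diff=2 [FAIL (|-1-1|=2 > 1)], height=2
  node 31: h_left=-1, h_right=2, diff=3 [FAIL (|-1-2|=3 > 1)], height=3
  node 30: h_left=-1, h_right=3, diff=4 [FAIL (|-1-3|=4 > 1)], height=4
  node 28: h_left=-1, h_right=4, diff=5 [FAIL (|-1-4|=5 > 1)], height=5
  node 16: h_left=-1, h_right=5, diff=6 [FAIL (|-1-5|=6 > 1)], height=6
  node 15: h_left=-1, h_right=6, diff=7 [FAIL (|-1-6|=7 > 1)], height=7
  node 6: h_left=-1, h_right=7, diff=8 [FAIL (|-1-7|=8 > 1)], height=8
  node 2: h_left=-1, h_right=8, diff=9 [FAIL (|-1-8|=9 > 1)], height=9
Node 35 violates the condition: |-1 - 1| = 2 > 1.
Result: Not balanced


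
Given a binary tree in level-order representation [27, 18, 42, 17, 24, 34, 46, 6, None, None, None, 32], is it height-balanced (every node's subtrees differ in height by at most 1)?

Tree (level-order array): [27, 18, 42, 17, 24, 34, 46, 6, None, None, None, 32]
Definition: a tree is height-balanced if, at every node, |h(left) - h(right)| <= 1 (empty subtree has height -1).
Bottom-up per-node check:
  node 6: h_left=-1, h_right=-1, diff=0 [OK], height=0
  node 17: h_left=0, h_right=-1, diff=1 [OK], height=1
  node 24: h_left=-1, h_right=-1, diff=0 [OK], height=0
  node 18: h_left=1, h_right=0, diff=1 [OK], height=2
  node 32: h_left=-1, h_right=-1, diff=0 [OK], height=0
  node 34: h_left=0, h_right=-1, diff=1 [OK], height=1
  node 46: h_left=-1, h_right=-1, diff=0 [OK], height=0
  node 42: h_left=1, h_right=0, diff=1 [OK], height=2
  node 27: h_left=2, h_right=2, diff=0 [OK], height=3
All nodes satisfy the balance condition.
Result: Balanced


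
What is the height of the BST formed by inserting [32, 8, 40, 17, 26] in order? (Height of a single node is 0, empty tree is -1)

Insertion order: [32, 8, 40, 17, 26]
Tree (level-order array): [32, 8, 40, None, 17, None, None, None, 26]
Compute height bottom-up (empty subtree = -1):
  height(26) = 1 + max(-1, -1) = 0
  height(17) = 1 + max(-1, 0) = 1
  height(8) = 1 + max(-1, 1) = 2
  height(40) = 1 + max(-1, -1) = 0
  height(32) = 1 + max(2, 0) = 3
Height = 3


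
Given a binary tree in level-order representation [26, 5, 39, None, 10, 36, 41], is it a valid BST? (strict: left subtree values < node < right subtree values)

Level-order array: [26, 5, 39, None, 10, 36, 41]
Validate using subtree bounds (lo, hi): at each node, require lo < value < hi,
then recurse left with hi=value and right with lo=value.
Preorder trace (stopping at first violation):
  at node 26 with bounds (-inf, +inf): OK
  at node 5 with bounds (-inf, 26): OK
  at node 10 with bounds (5, 26): OK
  at node 39 with bounds (26, +inf): OK
  at node 36 with bounds (26, 39): OK
  at node 41 with bounds (39, +inf): OK
No violation found at any node.
Result: Valid BST


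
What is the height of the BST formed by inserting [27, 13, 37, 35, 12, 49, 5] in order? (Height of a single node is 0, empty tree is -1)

Insertion order: [27, 13, 37, 35, 12, 49, 5]
Tree (level-order array): [27, 13, 37, 12, None, 35, 49, 5]
Compute height bottom-up (empty subtree = -1):
  height(5) = 1 + max(-1, -1) = 0
  height(12) = 1 + max(0, -1) = 1
  height(13) = 1 + max(1, -1) = 2
  height(35) = 1 + max(-1, -1) = 0
  height(49) = 1 + max(-1, -1) = 0
  height(37) = 1 + max(0, 0) = 1
  height(27) = 1 + max(2, 1) = 3
Height = 3


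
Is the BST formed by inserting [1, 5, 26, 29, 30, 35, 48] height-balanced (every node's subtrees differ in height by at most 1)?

Tree (level-order array): [1, None, 5, None, 26, None, 29, None, 30, None, 35, None, 48]
Definition: a tree is height-balanced if, at every node, |h(left) - h(right)| <= 1 (empty subtree has height -1).
Bottom-up per-node check:
  node 48: h_left=-1, h_right=-1, diff=0 [OK], height=0
  node 35: h_left=-1, h_right=0, diff=1 [OK], height=1
  node 30: h_left=-1, h_right=1, diff=2 [FAIL (|-1-1|=2 > 1)], height=2
  node 29: h_left=-1, h_right=2, diff=3 [FAIL (|-1-2|=3 > 1)], height=3
  node 26: h_left=-1, h_right=3, diff=4 [FAIL (|-1-3|=4 > 1)], height=4
  node 5: h_left=-1, h_right=4, diff=5 [FAIL (|-1-4|=5 > 1)], height=5
  node 1: h_left=-1, h_right=5, diff=6 [FAIL (|-1-5|=6 > 1)], height=6
Node 30 violates the condition: |-1 - 1| = 2 > 1.
Result: Not balanced


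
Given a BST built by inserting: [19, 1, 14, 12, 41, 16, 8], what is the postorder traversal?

Tree insertion order: [19, 1, 14, 12, 41, 16, 8]
Tree (level-order array): [19, 1, 41, None, 14, None, None, 12, 16, 8]
Postorder traversal: [8, 12, 16, 14, 1, 41, 19]


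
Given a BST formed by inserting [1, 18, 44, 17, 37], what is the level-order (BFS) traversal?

Tree insertion order: [1, 18, 44, 17, 37]
Tree (level-order array): [1, None, 18, 17, 44, None, None, 37]
BFS from the root, enqueuing left then right child of each popped node:
  queue [1] -> pop 1, enqueue [18], visited so far: [1]
  queue [18] -> pop 18, enqueue [17, 44], visited so far: [1, 18]
  queue [17, 44] -> pop 17, enqueue [none], visited so far: [1, 18, 17]
  queue [44] -> pop 44, enqueue [37], visited so far: [1, 18, 17, 44]
  queue [37] -> pop 37, enqueue [none], visited so far: [1, 18, 17, 44, 37]
Result: [1, 18, 17, 44, 37]


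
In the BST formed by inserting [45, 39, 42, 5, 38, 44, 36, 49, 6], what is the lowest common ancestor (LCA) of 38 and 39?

Tree insertion order: [45, 39, 42, 5, 38, 44, 36, 49, 6]
Tree (level-order array): [45, 39, 49, 5, 42, None, None, None, 38, None, 44, 36, None, None, None, 6]
In a BST, the LCA of p=38, q=39 is the first node v on the
root-to-leaf path with p <= v <= q (go left if both < v, right if both > v).
Walk from root:
  at 45: both 38 and 39 < 45, go left
  at 39: 38 <= 39 <= 39, this is the LCA
LCA = 39


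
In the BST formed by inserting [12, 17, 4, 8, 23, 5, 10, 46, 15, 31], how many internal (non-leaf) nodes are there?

Tree built from: [12, 17, 4, 8, 23, 5, 10, 46, 15, 31]
Tree (level-order array): [12, 4, 17, None, 8, 15, 23, 5, 10, None, None, None, 46, None, None, None, None, 31]
Rule: An internal node has at least one child.
Per-node child counts:
  node 12: 2 child(ren)
  node 4: 1 child(ren)
  node 8: 2 child(ren)
  node 5: 0 child(ren)
  node 10: 0 child(ren)
  node 17: 2 child(ren)
  node 15: 0 child(ren)
  node 23: 1 child(ren)
  node 46: 1 child(ren)
  node 31: 0 child(ren)
Matching nodes: [12, 4, 8, 17, 23, 46]
Count of internal (non-leaf) nodes: 6


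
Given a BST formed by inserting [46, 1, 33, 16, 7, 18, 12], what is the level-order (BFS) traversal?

Tree insertion order: [46, 1, 33, 16, 7, 18, 12]
Tree (level-order array): [46, 1, None, None, 33, 16, None, 7, 18, None, 12]
BFS from the root, enqueuing left then right child of each popped node:
  queue [46] -> pop 46, enqueue [1], visited so far: [46]
  queue [1] -> pop 1, enqueue [33], visited so far: [46, 1]
  queue [33] -> pop 33, enqueue [16], visited so far: [46, 1, 33]
  queue [16] -> pop 16, enqueue [7, 18], visited so far: [46, 1, 33, 16]
  queue [7, 18] -> pop 7, enqueue [12], visited so far: [46, 1, 33, 16, 7]
  queue [18, 12] -> pop 18, enqueue [none], visited so far: [46, 1, 33, 16, 7, 18]
  queue [12] -> pop 12, enqueue [none], visited so far: [46, 1, 33, 16, 7, 18, 12]
Result: [46, 1, 33, 16, 7, 18, 12]


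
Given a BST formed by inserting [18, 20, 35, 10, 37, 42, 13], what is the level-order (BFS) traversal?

Tree insertion order: [18, 20, 35, 10, 37, 42, 13]
Tree (level-order array): [18, 10, 20, None, 13, None, 35, None, None, None, 37, None, 42]
BFS from the root, enqueuing left then right child of each popped node:
  queue [18] -> pop 18, enqueue [10, 20], visited so far: [18]
  queue [10, 20] -> pop 10, enqueue [13], visited so far: [18, 10]
  queue [20, 13] -> pop 20, enqueue [35], visited so far: [18, 10, 20]
  queue [13, 35] -> pop 13, enqueue [none], visited so far: [18, 10, 20, 13]
  queue [35] -> pop 35, enqueue [37], visited so far: [18, 10, 20, 13, 35]
  queue [37] -> pop 37, enqueue [42], visited so far: [18, 10, 20, 13, 35, 37]
  queue [42] -> pop 42, enqueue [none], visited so far: [18, 10, 20, 13, 35, 37, 42]
Result: [18, 10, 20, 13, 35, 37, 42]


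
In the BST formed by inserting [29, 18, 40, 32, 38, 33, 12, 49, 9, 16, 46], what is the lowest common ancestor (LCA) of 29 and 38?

Tree insertion order: [29, 18, 40, 32, 38, 33, 12, 49, 9, 16, 46]
Tree (level-order array): [29, 18, 40, 12, None, 32, 49, 9, 16, None, 38, 46, None, None, None, None, None, 33]
In a BST, the LCA of p=29, q=38 is the first node v on the
root-to-leaf path with p <= v <= q (go left if both < v, right if both > v).
Walk from root:
  at 29: 29 <= 29 <= 38, this is the LCA
LCA = 29


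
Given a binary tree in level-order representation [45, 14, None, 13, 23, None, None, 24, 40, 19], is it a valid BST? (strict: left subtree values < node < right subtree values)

Level-order array: [45, 14, None, 13, 23, None, None, 24, 40, 19]
Validate using subtree bounds (lo, hi): at each node, require lo < value < hi,
then recurse left with hi=value and right with lo=value.
Preorder trace (stopping at first violation):
  at node 45 with bounds (-inf, +inf): OK
  at node 14 with bounds (-inf, 45): OK
  at node 13 with bounds (-inf, 14): OK
  at node 23 with bounds (14, 45): OK
  at node 24 with bounds (14, 23): VIOLATION
Node 24 violates its bound: not (14 < 24 < 23).
Result: Not a valid BST


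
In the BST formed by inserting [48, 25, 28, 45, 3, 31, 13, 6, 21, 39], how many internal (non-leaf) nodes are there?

Tree built from: [48, 25, 28, 45, 3, 31, 13, 6, 21, 39]
Tree (level-order array): [48, 25, None, 3, 28, None, 13, None, 45, 6, 21, 31, None, None, None, None, None, None, 39]
Rule: An internal node has at least one child.
Per-node child counts:
  node 48: 1 child(ren)
  node 25: 2 child(ren)
  node 3: 1 child(ren)
  node 13: 2 child(ren)
  node 6: 0 child(ren)
  node 21: 0 child(ren)
  node 28: 1 child(ren)
  node 45: 1 child(ren)
  node 31: 1 child(ren)
  node 39: 0 child(ren)
Matching nodes: [48, 25, 3, 13, 28, 45, 31]
Count of internal (non-leaf) nodes: 7


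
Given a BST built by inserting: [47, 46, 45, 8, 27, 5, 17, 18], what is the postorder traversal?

Tree insertion order: [47, 46, 45, 8, 27, 5, 17, 18]
Tree (level-order array): [47, 46, None, 45, None, 8, None, 5, 27, None, None, 17, None, None, 18]
Postorder traversal: [5, 18, 17, 27, 8, 45, 46, 47]


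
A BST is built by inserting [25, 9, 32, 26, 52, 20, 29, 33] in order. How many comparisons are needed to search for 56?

Search path for 56: 25 -> 32 -> 52
Found: False
Comparisons: 3


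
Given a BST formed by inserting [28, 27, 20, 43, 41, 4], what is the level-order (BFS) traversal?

Tree insertion order: [28, 27, 20, 43, 41, 4]
Tree (level-order array): [28, 27, 43, 20, None, 41, None, 4]
BFS from the root, enqueuing left then right child of each popped node:
  queue [28] -> pop 28, enqueue [27, 43], visited so far: [28]
  queue [27, 43] -> pop 27, enqueue [20], visited so far: [28, 27]
  queue [43, 20] -> pop 43, enqueue [41], visited so far: [28, 27, 43]
  queue [20, 41] -> pop 20, enqueue [4], visited so far: [28, 27, 43, 20]
  queue [41, 4] -> pop 41, enqueue [none], visited so far: [28, 27, 43, 20, 41]
  queue [4] -> pop 4, enqueue [none], visited so far: [28, 27, 43, 20, 41, 4]
Result: [28, 27, 43, 20, 41, 4]


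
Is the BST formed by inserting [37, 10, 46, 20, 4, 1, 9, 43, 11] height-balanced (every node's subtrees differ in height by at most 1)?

Tree (level-order array): [37, 10, 46, 4, 20, 43, None, 1, 9, 11]
Definition: a tree is height-balanced if, at every node, |h(left) - h(right)| <= 1 (empty subtree has height -1).
Bottom-up per-node check:
  node 1: h_left=-1, h_right=-1, diff=0 [OK], height=0
  node 9: h_left=-1, h_right=-1, diff=0 [OK], height=0
  node 4: h_left=0, h_right=0, diff=0 [OK], height=1
  node 11: h_left=-1, h_right=-1, diff=0 [OK], height=0
  node 20: h_left=0, h_right=-1, diff=1 [OK], height=1
  node 10: h_left=1, h_right=1, diff=0 [OK], height=2
  node 43: h_left=-1, h_right=-1, diff=0 [OK], height=0
  node 46: h_left=0, h_right=-1, diff=1 [OK], height=1
  node 37: h_left=2, h_right=1, diff=1 [OK], height=3
All nodes satisfy the balance condition.
Result: Balanced


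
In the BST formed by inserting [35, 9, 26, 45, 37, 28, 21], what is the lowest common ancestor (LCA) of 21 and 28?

Tree insertion order: [35, 9, 26, 45, 37, 28, 21]
Tree (level-order array): [35, 9, 45, None, 26, 37, None, 21, 28]
In a BST, the LCA of p=21, q=28 is the first node v on the
root-to-leaf path with p <= v <= q (go left if both < v, right if both > v).
Walk from root:
  at 35: both 21 and 28 < 35, go left
  at 9: both 21 and 28 > 9, go right
  at 26: 21 <= 26 <= 28, this is the LCA
LCA = 26


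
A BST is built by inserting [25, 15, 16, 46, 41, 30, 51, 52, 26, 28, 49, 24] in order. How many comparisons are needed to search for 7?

Search path for 7: 25 -> 15
Found: False
Comparisons: 2


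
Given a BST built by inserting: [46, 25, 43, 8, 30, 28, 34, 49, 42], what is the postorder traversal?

Tree insertion order: [46, 25, 43, 8, 30, 28, 34, 49, 42]
Tree (level-order array): [46, 25, 49, 8, 43, None, None, None, None, 30, None, 28, 34, None, None, None, 42]
Postorder traversal: [8, 28, 42, 34, 30, 43, 25, 49, 46]


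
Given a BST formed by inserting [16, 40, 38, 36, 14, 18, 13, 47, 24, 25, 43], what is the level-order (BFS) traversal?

Tree insertion order: [16, 40, 38, 36, 14, 18, 13, 47, 24, 25, 43]
Tree (level-order array): [16, 14, 40, 13, None, 38, 47, None, None, 36, None, 43, None, 18, None, None, None, None, 24, None, 25]
BFS from the root, enqueuing left then right child of each popped node:
  queue [16] -> pop 16, enqueue [14, 40], visited so far: [16]
  queue [14, 40] -> pop 14, enqueue [13], visited so far: [16, 14]
  queue [40, 13] -> pop 40, enqueue [38, 47], visited so far: [16, 14, 40]
  queue [13, 38, 47] -> pop 13, enqueue [none], visited so far: [16, 14, 40, 13]
  queue [38, 47] -> pop 38, enqueue [36], visited so far: [16, 14, 40, 13, 38]
  queue [47, 36] -> pop 47, enqueue [43], visited so far: [16, 14, 40, 13, 38, 47]
  queue [36, 43] -> pop 36, enqueue [18], visited so far: [16, 14, 40, 13, 38, 47, 36]
  queue [43, 18] -> pop 43, enqueue [none], visited so far: [16, 14, 40, 13, 38, 47, 36, 43]
  queue [18] -> pop 18, enqueue [24], visited so far: [16, 14, 40, 13, 38, 47, 36, 43, 18]
  queue [24] -> pop 24, enqueue [25], visited so far: [16, 14, 40, 13, 38, 47, 36, 43, 18, 24]
  queue [25] -> pop 25, enqueue [none], visited so far: [16, 14, 40, 13, 38, 47, 36, 43, 18, 24, 25]
Result: [16, 14, 40, 13, 38, 47, 36, 43, 18, 24, 25]


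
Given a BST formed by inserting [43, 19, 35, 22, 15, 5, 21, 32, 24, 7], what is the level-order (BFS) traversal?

Tree insertion order: [43, 19, 35, 22, 15, 5, 21, 32, 24, 7]
Tree (level-order array): [43, 19, None, 15, 35, 5, None, 22, None, None, 7, 21, 32, None, None, None, None, 24]
BFS from the root, enqueuing left then right child of each popped node:
  queue [43] -> pop 43, enqueue [19], visited so far: [43]
  queue [19] -> pop 19, enqueue [15, 35], visited so far: [43, 19]
  queue [15, 35] -> pop 15, enqueue [5], visited so far: [43, 19, 15]
  queue [35, 5] -> pop 35, enqueue [22], visited so far: [43, 19, 15, 35]
  queue [5, 22] -> pop 5, enqueue [7], visited so far: [43, 19, 15, 35, 5]
  queue [22, 7] -> pop 22, enqueue [21, 32], visited so far: [43, 19, 15, 35, 5, 22]
  queue [7, 21, 32] -> pop 7, enqueue [none], visited so far: [43, 19, 15, 35, 5, 22, 7]
  queue [21, 32] -> pop 21, enqueue [none], visited so far: [43, 19, 15, 35, 5, 22, 7, 21]
  queue [32] -> pop 32, enqueue [24], visited so far: [43, 19, 15, 35, 5, 22, 7, 21, 32]
  queue [24] -> pop 24, enqueue [none], visited so far: [43, 19, 15, 35, 5, 22, 7, 21, 32, 24]
Result: [43, 19, 15, 35, 5, 22, 7, 21, 32, 24]


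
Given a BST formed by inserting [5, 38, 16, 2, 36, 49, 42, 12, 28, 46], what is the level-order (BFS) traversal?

Tree insertion order: [5, 38, 16, 2, 36, 49, 42, 12, 28, 46]
Tree (level-order array): [5, 2, 38, None, None, 16, 49, 12, 36, 42, None, None, None, 28, None, None, 46]
BFS from the root, enqueuing left then right child of each popped node:
  queue [5] -> pop 5, enqueue [2, 38], visited so far: [5]
  queue [2, 38] -> pop 2, enqueue [none], visited so far: [5, 2]
  queue [38] -> pop 38, enqueue [16, 49], visited so far: [5, 2, 38]
  queue [16, 49] -> pop 16, enqueue [12, 36], visited so far: [5, 2, 38, 16]
  queue [49, 12, 36] -> pop 49, enqueue [42], visited so far: [5, 2, 38, 16, 49]
  queue [12, 36, 42] -> pop 12, enqueue [none], visited so far: [5, 2, 38, 16, 49, 12]
  queue [36, 42] -> pop 36, enqueue [28], visited so far: [5, 2, 38, 16, 49, 12, 36]
  queue [42, 28] -> pop 42, enqueue [46], visited so far: [5, 2, 38, 16, 49, 12, 36, 42]
  queue [28, 46] -> pop 28, enqueue [none], visited so far: [5, 2, 38, 16, 49, 12, 36, 42, 28]
  queue [46] -> pop 46, enqueue [none], visited so far: [5, 2, 38, 16, 49, 12, 36, 42, 28, 46]
Result: [5, 2, 38, 16, 49, 12, 36, 42, 28, 46]


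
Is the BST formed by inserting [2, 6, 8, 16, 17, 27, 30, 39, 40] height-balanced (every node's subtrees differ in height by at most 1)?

Tree (level-order array): [2, None, 6, None, 8, None, 16, None, 17, None, 27, None, 30, None, 39, None, 40]
Definition: a tree is height-balanced if, at every node, |h(left) - h(right)| <= 1 (empty subtree has height -1).
Bottom-up per-node check:
  node 40: h_left=-1, h_right=-1, diff=0 [OK], height=0
  node 39: h_left=-1, h_right=0, diff=1 [OK], height=1
  node 30: h_left=-1, h_right=1, diff=2 [FAIL (|-1-1|=2 > 1)], height=2
  node 27: h_left=-1, h_right=2, diff=3 [FAIL (|-1-2|=3 > 1)], height=3
  node 17: h_left=-1, h_right=3, diff=4 [FAIL (|-1-3|=4 > 1)], height=4
  node 16: h_left=-1, h_right=4, diff=5 [FAIL (|-1-4|=5 > 1)], height=5
  node 8: h_left=-1, h_right=5, diff=6 [FAIL (|-1-5|=6 > 1)], height=6
  node 6: h_left=-1, h_right=6, diff=7 [FAIL (|-1-6|=7 > 1)], height=7
  node 2: h_left=-1, h_right=7, diff=8 [FAIL (|-1-7|=8 > 1)], height=8
Node 30 violates the condition: |-1 - 1| = 2 > 1.
Result: Not balanced


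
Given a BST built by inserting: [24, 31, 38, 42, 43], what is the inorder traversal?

Tree insertion order: [24, 31, 38, 42, 43]
Tree (level-order array): [24, None, 31, None, 38, None, 42, None, 43]
Inorder traversal: [24, 31, 38, 42, 43]


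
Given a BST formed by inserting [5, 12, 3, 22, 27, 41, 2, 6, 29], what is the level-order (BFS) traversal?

Tree insertion order: [5, 12, 3, 22, 27, 41, 2, 6, 29]
Tree (level-order array): [5, 3, 12, 2, None, 6, 22, None, None, None, None, None, 27, None, 41, 29]
BFS from the root, enqueuing left then right child of each popped node:
  queue [5] -> pop 5, enqueue [3, 12], visited so far: [5]
  queue [3, 12] -> pop 3, enqueue [2], visited so far: [5, 3]
  queue [12, 2] -> pop 12, enqueue [6, 22], visited so far: [5, 3, 12]
  queue [2, 6, 22] -> pop 2, enqueue [none], visited so far: [5, 3, 12, 2]
  queue [6, 22] -> pop 6, enqueue [none], visited so far: [5, 3, 12, 2, 6]
  queue [22] -> pop 22, enqueue [27], visited so far: [5, 3, 12, 2, 6, 22]
  queue [27] -> pop 27, enqueue [41], visited so far: [5, 3, 12, 2, 6, 22, 27]
  queue [41] -> pop 41, enqueue [29], visited so far: [5, 3, 12, 2, 6, 22, 27, 41]
  queue [29] -> pop 29, enqueue [none], visited so far: [5, 3, 12, 2, 6, 22, 27, 41, 29]
Result: [5, 3, 12, 2, 6, 22, 27, 41, 29]


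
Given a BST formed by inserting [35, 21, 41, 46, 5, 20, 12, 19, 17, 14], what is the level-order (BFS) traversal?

Tree insertion order: [35, 21, 41, 46, 5, 20, 12, 19, 17, 14]
Tree (level-order array): [35, 21, 41, 5, None, None, 46, None, 20, None, None, 12, None, None, 19, 17, None, 14]
BFS from the root, enqueuing left then right child of each popped node:
  queue [35] -> pop 35, enqueue [21, 41], visited so far: [35]
  queue [21, 41] -> pop 21, enqueue [5], visited so far: [35, 21]
  queue [41, 5] -> pop 41, enqueue [46], visited so far: [35, 21, 41]
  queue [5, 46] -> pop 5, enqueue [20], visited so far: [35, 21, 41, 5]
  queue [46, 20] -> pop 46, enqueue [none], visited so far: [35, 21, 41, 5, 46]
  queue [20] -> pop 20, enqueue [12], visited so far: [35, 21, 41, 5, 46, 20]
  queue [12] -> pop 12, enqueue [19], visited so far: [35, 21, 41, 5, 46, 20, 12]
  queue [19] -> pop 19, enqueue [17], visited so far: [35, 21, 41, 5, 46, 20, 12, 19]
  queue [17] -> pop 17, enqueue [14], visited so far: [35, 21, 41, 5, 46, 20, 12, 19, 17]
  queue [14] -> pop 14, enqueue [none], visited so far: [35, 21, 41, 5, 46, 20, 12, 19, 17, 14]
Result: [35, 21, 41, 5, 46, 20, 12, 19, 17, 14]


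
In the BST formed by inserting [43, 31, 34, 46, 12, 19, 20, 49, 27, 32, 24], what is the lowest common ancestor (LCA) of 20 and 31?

Tree insertion order: [43, 31, 34, 46, 12, 19, 20, 49, 27, 32, 24]
Tree (level-order array): [43, 31, 46, 12, 34, None, 49, None, 19, 32, None, None, None, None, 20, None, None, None, 27, 24]
In a BST, the LCA of p=20, q=31 is the first node v on the
root-to-leaf path with p <= v <= q (go left if both < v, right if both > v).
Walk from root:
  at 43: both 20 and 31 < 43, go left
  at 31: 20 <= 31 <= 31, this is the LCA
LCA = 31


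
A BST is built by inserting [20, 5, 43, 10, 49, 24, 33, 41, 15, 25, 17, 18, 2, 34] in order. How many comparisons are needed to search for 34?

Search path for 34: 20 -> 43 -> 24 -> 33 -> 41 -> 34
Found: True
Comparisons: 6


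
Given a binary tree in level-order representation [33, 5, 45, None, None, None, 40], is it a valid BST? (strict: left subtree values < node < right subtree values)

Level-order array: [33, 5, 45, None, None, None, 40]
Validate using subtree bounds (lo, hi): at each node, require lo < value < hi,
then recurse left with hi=value and right with lo=value.
Preorder trace (stopping at first violation):
  at node 33 with bounds (-inf, +inf): OK
  at node 5 with bounds (-inf, 33): OK
  at node 45 with bounds (33, +inf): OK
  at node 40 with bounds (45, +inf): VIOLATION
Node 40 violates its bound: not (45 < 40 < +inf).
Result: Not a valid BST


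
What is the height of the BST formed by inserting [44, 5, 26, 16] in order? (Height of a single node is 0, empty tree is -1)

Insertion order: [44, 5, 26, 16]
Tree (level-order array): [44, 5, None, None, 26, 16]
Compute height bottom-up (empty subtree = -1):
  height(16) = 1 + max(-1, -1) = 0
  height(26) = 1 + max(0, -1) = 1
  height(5) = 1 + max(-1, 1) = 2
  height(44) = 1 + max(2, -1) = 3
Height = 3


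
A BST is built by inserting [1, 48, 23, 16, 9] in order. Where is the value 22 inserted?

Starting tree (level order): [1, None, 48, 23, None, 16, None, 9]
Insertion path: 1 -> 48 -> 23 -> 16
Result: insert 22 as right child of 16
Final tree (level order): [1, None, 48, 23, None, 16, None, 9, 22]


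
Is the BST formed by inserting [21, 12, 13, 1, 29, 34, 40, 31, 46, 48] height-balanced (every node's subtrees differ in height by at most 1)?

Tree (level-order array): [21, 12, 29, 1, 13, None, 34, None, None, None, None, 31, 40, None, None, None, 46, None, 48]
Definition: a tree is height-balanced if, at every node, |h(left) - h(right)| <= 1 (empty subtree has height -1).
Bottom-up per-node check:
  node 1: h_left=-1, h_right=-1, diff=0 [OK], height=0
  node 13: h_left=-1, h_right=-1, diff=0 [OK], height=0
  node 12: h_left=0, h_right=0, diff=0 [OK], height=1
  node 31: h_left=-1, h_right=-1, diff=0 [OK], height=0
  node 48: h_left=-1, h_right=-1, diff=0 [OK], height=0
  node 46: h_left=-1, h_right=0, diff=1 [OK], height=1
  node 40: h_left=-1, h_right=1, diff=2 [FAIL (|-1-1|=2 > 1)], height=2
  node 34: h_left=0, h_right=2, diff=2 [FAIL (|0-2|=2 > 1)], height=3
  node 29: h_left=-1, h_right=3, diff=4 [FAIL (|-1-3|=4 > 1)], height=4
  node 21: h_left=1, h_right=4, diff=3 [FAIL (|1-4|=3 > 1)], height=5
Node 40 violates the condition: |-1 - 1| = 2 > 1.
Result: Not balanced


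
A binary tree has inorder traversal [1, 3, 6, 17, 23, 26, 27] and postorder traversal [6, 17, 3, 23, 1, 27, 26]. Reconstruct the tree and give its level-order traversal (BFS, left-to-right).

Inorder:   [1, 3, 6, 17, 23, 26, 27]
Postorder: [6, 17, 3, 23, 1, 27, 26]
Algorithm: postorder visits root last, so walk postorder right-to-left;
each value is the root of the current inorder slice — split it at that
value, recurse on the right subtree first, then the left.
Recursive splits:
  root=26; inorder splits into left=[1, 3, 6, 17, 23], right=[27]
  root=27; inorder splits into left=[], right=[]
  root=1; inorder splits into left=[], right=[3, 6, 17, 23]
  root=23; inorder splits into left=[3, 6, 17], right=[]
  root=3; inorder splits into left=[], right=[6, 17]
  root=17; inorder splits into left=[6], right=[]
  root=6; inorder splits into left=[], right=[]
Reconstructed level-order: [26, 1, 27, 23, 3, 17, 6]


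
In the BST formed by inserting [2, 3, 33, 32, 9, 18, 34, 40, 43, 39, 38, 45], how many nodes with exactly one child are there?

Tree built from: [2, 3, 33, 32, 9, 18, 34, 40, 43, 39, 38, 45]
Tree (level-order array): [2, None, 3, None, 33, 32, 34, 9, None, None, 40, None, 18, 39, 43, None, None, 38, None, None, 45]
Rule: These are nodes with exactly 1 non-null child.
Per-node child counts:
  node 2: 1 child(ren)
  node 3: 1 child(ren)
  node 33: 2 child(ren)
  node 32: 1 child(ren)
  node 9: 1 child(ren)
  node 18: 0 child(ren)
  node 34: 1 child(ren)
  node 40: 2 child(ren)
  node 39: 1 child(ren)
  node 38: 0 child(ren)
  node 43: 1 child(ren)
  node 45: 0 child(ren)
Matching nodes: [2, 3, 32, 9, 34, 39, 43]
Count of nodes with exactly one child: 7


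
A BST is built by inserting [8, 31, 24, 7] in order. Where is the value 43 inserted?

Starting tree (level order): [8, 7, 31, None, None, 24]
Insertion path: 8 -> 31
Result: insert 43 as right child of 31
Final tree (level order): [8, 7, 31, None, None, 24, 43]


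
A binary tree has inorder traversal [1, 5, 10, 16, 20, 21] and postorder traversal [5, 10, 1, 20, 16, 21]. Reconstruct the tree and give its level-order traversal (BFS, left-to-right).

Inorder:   [1, 5, 10, 16, 20, 21]
Postorder: [5, 10, 1, 20, 16, 21]
Algorithm: postorder visits root last, so walk postorder right-to-left;
each value is the root of the current inorder slice — split it at that
value, recurse on the right subtree first, then the left.
Recursive splits:
  root=21; inorder splits into left=[1, 5, 10, 16, 20], right=[]
  root=16; inorder splits into left=[1, 5, 10], right=[20]
  root=20; inorder splits into left=[], right=[]
  root=1; inorder splits into left=[], right=[5, 10]
  root=10; inorder splits into left=[5], right=[]
  root=5; inorder splits into left=[], right=[]
Reconstructed level-order: [21, 16, 1, 20, 10, 5]


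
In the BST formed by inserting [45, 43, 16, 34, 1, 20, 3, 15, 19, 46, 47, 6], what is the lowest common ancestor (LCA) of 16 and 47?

Tree insertion order: [45, 43, 16, 34, 1, 20, 3, 15, 19, 46, 47, 6]
Tree (level-order array): [45, 43, 46, 16, None, None, 47, 1, 34, None, None, None, 3, 20, None, None, 15, 19, None, 6]
In a BST, the LCA of p=16, q=47 is the first node v on the
root-to-leaf path with p <= v <= q (go left if both < v, right if both > v).
Walk from root:
  at 45: 16 <= 45 <= 47, this is the LCA
LCA = 45


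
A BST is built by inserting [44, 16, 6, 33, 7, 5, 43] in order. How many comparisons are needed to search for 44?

Search path for 44: 44
Found: True
Comparisons: 1


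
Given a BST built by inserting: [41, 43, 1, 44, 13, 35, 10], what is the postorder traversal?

Tree insertion order: [41, 43, 1, 44, 13, 35, 10]
Tree (level-order array): [41, 1, 43, None, 13, None, 44, 10, 35]
Postorder traversal: [10, 35, 13, 1, 44, 43, 41]


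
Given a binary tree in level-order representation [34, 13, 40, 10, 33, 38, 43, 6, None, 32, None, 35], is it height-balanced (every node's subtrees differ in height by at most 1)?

Tree (level-order array): [34, 13, 40, 10, 33, 38, 43, 6, None, 32, None, 35]
Definition: a tree is height-balanced if, at every node, |h(left) - h(right)| <= 1 (empty subtree has height -1).
Bottom-up per-node check:
  node 6: h_left=-1, h_right=-1, diff=0 [OK], height=0
  node 10: h_left=0, h_right=-1, diff=1 [OK], height=1
  node 32: h_left=-1, h_right=-1, diff=0 [OK], height=0
  node 33: h_left=0, h_right=-1, diff=1 [OK], height=1
  node 13: h_left=1, h_right=1, diff=0 [OK], height=2
  node 35: h_left=-1, h_right=-1, diff=0 [OK], height=0
  node 38: h_left=0, h_right=-1, diff=1 [OK], height=1
  node 43: h_left=-1, h_right=-1, diff=0 [OK], height=0
  node 40: h_left=1, h_right=0, diff=1 [OK], height=2
  node 34: h_left=2, h_right=2, diff=0 [OK], height=3
All nodes satisfy the balance condition.
Result: Balanced


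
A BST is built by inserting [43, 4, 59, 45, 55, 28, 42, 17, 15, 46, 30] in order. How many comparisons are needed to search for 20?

Search path for 20: 43 -> 4 -> 28 -> 17
Found: False
Comparisons: 4


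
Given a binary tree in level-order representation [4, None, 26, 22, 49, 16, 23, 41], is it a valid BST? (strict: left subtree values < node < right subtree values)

Level-order array: [4, None, 26, 22, 49, 16, 23, 41]
Validate using subtree bounds (lo, hi): at each node, require lo < value < hi,
then recurse left with hi=value and right with lo=value.
Preorder trace (stopping at first violation):
  at node 4 with bounds (-inf, +inf): OK
  at node 26 with bounds (4, +inf): OK
  at node 22 with bounds (4, 26): OK
  at node 16 with bounds (4, 22): OK
  at node 23 with bounds (22, 26): OK
  at node 49 with bounds (26, +inf): OK
  at node 41 with bounds (26, 49): OK
No violation found at any node.
Result: Valid BST


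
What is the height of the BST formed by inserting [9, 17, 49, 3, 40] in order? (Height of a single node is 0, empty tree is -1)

Insertion order: [9, 17, 49, 3, 40]
Tree (level-order array): [9, 3, 17, None, None, None, 49, 40]
Compute height bottom-up (empty subtree = -1):
  height(3) = 1 + max(-1, -1) = 0
  height(40) = 1 + max(-1, -1) = 0
  height(49) = 1 + max(0, -1) = 1
  height(17) = 1 + max(-1, 1) = 2
  height(9) = 1 + max(0, 2) = 3
Height = 3
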